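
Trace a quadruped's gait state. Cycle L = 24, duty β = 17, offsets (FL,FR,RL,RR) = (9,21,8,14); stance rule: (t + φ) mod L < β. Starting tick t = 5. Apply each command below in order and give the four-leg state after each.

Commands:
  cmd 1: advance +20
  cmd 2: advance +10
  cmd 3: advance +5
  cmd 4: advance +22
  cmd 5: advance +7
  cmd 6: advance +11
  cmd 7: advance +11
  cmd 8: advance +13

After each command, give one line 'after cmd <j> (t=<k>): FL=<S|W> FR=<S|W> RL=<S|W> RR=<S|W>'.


after cmd 1 (t=25): FL=S FR=W RL=S RR=S
after cmd 2 (t=35): FL=W FR=S RL=W RR=S
after cmd 3 (t=40): FL=S FR=S RL=S RR=S
after cmd 4 (t=62): FL=W FR=S RL=W RR=S
after cmd 5 (t=69): FL=S FR=W RL=S RR=S
after cmd 6 (t=80): FL=W FR=S RL=S RR=W
after cmd 7 (t=91): FL=S FR=S RL=S RR=S
after cmd 8 (t=104): FL=W FR=S RL=S RR=W

start t=5: FL=S FR=S RL=S RR=W
cmd 1: advance +20 → t=25, phase=(10,22,9,15) → FL=S FR=W RL=S RR=S
cmd 2: advance +10 → t=35, phase=(20,8,19,1) → FL=W FR=S RL=W RR=S
cmd 3: advance +5 → t=40, phase=(1,13,0,6) → FL=S FR=S RL=S RR=S
cmd 4: advance +22 → t=62, phase=(23,11,22,4) → FL=W FR=S RL=W RR=S
cmd 5: advance +7 → t=69, phase=(6,18,5,11) → FL=S FR=W RL=S RR=S
cmd 6: advance +11 → t=80, phase=(17,5,16,22) → FL=W FR=S RL=S RR=W
cmd 7: advance +11 → t=91, phase=(4,16,3,9) → FL=S FR=S RL=S RR=S
cmd 8: advance +13 → t=104, phase=(17,5,16,22) → FL=W FR=S RL=S RR=W


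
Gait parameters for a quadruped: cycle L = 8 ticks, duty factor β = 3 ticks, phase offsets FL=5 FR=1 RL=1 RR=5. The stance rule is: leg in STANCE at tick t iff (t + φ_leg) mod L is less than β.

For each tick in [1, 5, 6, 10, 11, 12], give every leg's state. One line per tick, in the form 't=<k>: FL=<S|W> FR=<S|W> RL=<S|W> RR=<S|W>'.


t=1: FL=W FR=S RL=S RR=W
t=5: FL=S FR=W RL=W RR=S
t=6: FL=W FR=W RL=W RR=W
t=10: FL=W FR=W RL=W RR=W
t=11: FL=S FR=W RL=W RR=S
t=12: FL=S FR=W RL=W RR=S

t=1: phase=(6,2,2,6) vs β=3 → FL=W FR=S RL=S RR=W
t=5: phase=(2,6,6,2) vs β=3 → FL=S FR=W RL=W RR=S
t=6: phase=(3,7,7,3) vs β=3 → FL=W FR=W RL=W RR=W
t=10: phase=(7,3,3,7) vs β=3 → FL=W FR=W RL=W RR=W
t=11: phase=(0,4,4,0) vs β=3 → FL=S FR=W RL=W RR=S
t=12: phase=(1,5,5,1) vs β=3 → FL=S FR=W RL=W RR=S


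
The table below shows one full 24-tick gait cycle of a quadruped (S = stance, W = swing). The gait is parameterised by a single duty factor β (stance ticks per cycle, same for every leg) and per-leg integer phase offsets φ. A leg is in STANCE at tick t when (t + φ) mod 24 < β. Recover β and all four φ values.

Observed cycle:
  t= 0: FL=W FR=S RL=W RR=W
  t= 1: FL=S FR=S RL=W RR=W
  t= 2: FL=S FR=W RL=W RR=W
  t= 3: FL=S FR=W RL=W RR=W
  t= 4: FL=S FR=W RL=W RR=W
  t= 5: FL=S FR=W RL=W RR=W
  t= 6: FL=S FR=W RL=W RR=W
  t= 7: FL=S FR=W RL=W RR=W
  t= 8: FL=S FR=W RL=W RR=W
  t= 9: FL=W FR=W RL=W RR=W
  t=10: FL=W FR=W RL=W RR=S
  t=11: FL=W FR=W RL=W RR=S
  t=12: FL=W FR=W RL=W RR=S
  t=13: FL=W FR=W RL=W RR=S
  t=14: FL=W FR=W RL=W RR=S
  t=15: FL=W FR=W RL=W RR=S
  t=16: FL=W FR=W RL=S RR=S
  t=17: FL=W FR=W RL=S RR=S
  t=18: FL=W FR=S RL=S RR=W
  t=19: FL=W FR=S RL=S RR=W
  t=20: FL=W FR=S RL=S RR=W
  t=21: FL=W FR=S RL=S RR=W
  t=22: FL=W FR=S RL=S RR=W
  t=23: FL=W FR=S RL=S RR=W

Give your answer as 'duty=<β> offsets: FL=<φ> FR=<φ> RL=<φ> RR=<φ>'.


duty=8 offsets: FL=23 FR=6 RL=8 RR=14

duty β = stance ticks per leg = 8
FL: stance ticks = 8; W→S at t=1 → φ=23
FR: stance ticks = 8; W→S at t=18 → φ=6
RL: stance ticks = 8; W→S at t=16 → φ=8
RR: stance ticks = 8; W→S at t=10 → φ=14


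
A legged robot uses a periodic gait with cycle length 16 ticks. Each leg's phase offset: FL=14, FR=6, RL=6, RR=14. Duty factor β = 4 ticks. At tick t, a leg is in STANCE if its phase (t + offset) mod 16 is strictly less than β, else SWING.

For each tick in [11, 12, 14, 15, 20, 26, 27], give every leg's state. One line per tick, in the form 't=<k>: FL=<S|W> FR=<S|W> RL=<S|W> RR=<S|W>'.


t=11: FL=W FR=S RL=S RR=W
t=12: FL=W FR=S RL=S RR=W
t=14: FL=W FR=W RL=W RR=W
t=15: FL=W FR=W RL=W RR=W
t=20: FL=S FR=W RL=W RR=S
t=26: FL=W FR=S RL=S RR=W
t=27: FL=W FR=S RL=S RR=W

t=11: phase=(9,1,1,9) vs β=4 → FL=W FR=S RL=S RR=W
t=12: phase=(10,2,2,10) vs β=4 → FL=W FR=S RL=S RR=W
t=14: phase=(12,4,4,12) vs β=4 → FL=W FR=W RL=W RR=W
t=15: phase=(13,5,5,13) vs β=4 → FL=W FR=W RL=W RR=W
t=20: phase=(2,10,10,2) vs β=4 → FL=S FR=W RL=W RR=S
t=26: phase=(8,0,0,8) vs β=4 → FL=W FR=S RL=S RR=W
t=27: phase=(9,1,1,9) vs β=4 → FL=W FR=S RL=S RR=W


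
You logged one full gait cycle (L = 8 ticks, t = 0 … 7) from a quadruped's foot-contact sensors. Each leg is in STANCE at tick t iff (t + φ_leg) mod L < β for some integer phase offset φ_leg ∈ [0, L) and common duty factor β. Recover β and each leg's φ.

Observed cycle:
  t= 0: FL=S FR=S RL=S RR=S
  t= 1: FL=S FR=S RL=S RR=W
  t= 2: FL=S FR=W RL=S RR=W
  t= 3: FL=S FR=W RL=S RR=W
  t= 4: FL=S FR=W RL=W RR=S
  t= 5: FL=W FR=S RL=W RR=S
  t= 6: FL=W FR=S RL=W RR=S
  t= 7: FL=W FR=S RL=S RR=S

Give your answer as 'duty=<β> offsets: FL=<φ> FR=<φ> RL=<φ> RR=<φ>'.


duty=5 offsets: FL=0 FR=3 RL=1 RR=4

duty β = stance ticks per leg = 5
FL: stance ticks = 5; W→S at t=0 → φ=0
FR: stance ticks = 5; W→S at t=5 → φ=3
RL: stance ticks = 5; W→S at t=7 → φ=1
RR: stance ticks = 5; W→S at t=4 → φ=4


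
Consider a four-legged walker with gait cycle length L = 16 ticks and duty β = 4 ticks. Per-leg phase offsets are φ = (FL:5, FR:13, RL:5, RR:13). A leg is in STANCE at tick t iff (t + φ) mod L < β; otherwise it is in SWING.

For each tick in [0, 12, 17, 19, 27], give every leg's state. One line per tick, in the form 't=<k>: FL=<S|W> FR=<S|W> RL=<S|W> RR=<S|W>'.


t=0: phase=(5,13,5,13) vs β=4 → FL=W FR=W RL=W RR=W
t=12: phase=(1,9,1,9) vs β=4 → FL=S FR=W RL=S RR=W
t=17: phase=(6,14,6,14) vs β=4 → FL=W FR=W RL=W RR=W
t=19: phase=(8,0,8,0) vs β=4 → FL=W FR=S RL=W RR=S
t=27: phase=(0,8,0,8) vs β=4 → FL=S FR=W RL=S RR=W

t=0: FL=W FR=W RL=W RR=W
t=12: FL=S FR=W RL=S RR=W
t=17: FL=W FR=W RL=W RR=W
t=19: FL=W FR=S RL=W RR=S
t=27: FL=S FR=W RL=S RR=W


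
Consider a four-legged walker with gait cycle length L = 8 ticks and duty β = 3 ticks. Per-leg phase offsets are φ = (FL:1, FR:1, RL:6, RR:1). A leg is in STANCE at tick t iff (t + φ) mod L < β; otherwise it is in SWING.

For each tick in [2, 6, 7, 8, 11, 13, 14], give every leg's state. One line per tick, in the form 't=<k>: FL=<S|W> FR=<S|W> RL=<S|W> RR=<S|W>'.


t=2: phase=(3,3,0,3) vs β=3 → FL=W FR=W RL=S RR=W
t=6: phase=(7,7,4,7) vs β=3 → FL=W FR=W RL=W RR=W
t=7: phase=(0,0,5,0) vs β=3 → FL=S FR=S RL=W RR=S
t=8: phase=(1,1,6,1) vs β=3 → FL=S FR=S RL=W RR=S
t=11: phase=(4,4,1,4) vs β=3 → FL=W FR=W RL=S RR=W
t=13: phase=(6,6,3,6) vs β=3 → FL=W FR=W RL=W RR=W
t=14: phase=(7,7,4,7) vs β=3 → FL=W FR=W RL=W RR=W

t=2: FL=W FR=W RL=S RR=W
t=6: FL=W FR=W RL=W RR=W
t=7: FL=S FR=S RL=W RR=S
t=8: FL=S FR=S RL=W RR=S
t=11: FL=W FR=W RL=S RR=W
t=13: FL=W FR=W RL=W RR=W
t=14: FL=W FR=W RL=W RR=W


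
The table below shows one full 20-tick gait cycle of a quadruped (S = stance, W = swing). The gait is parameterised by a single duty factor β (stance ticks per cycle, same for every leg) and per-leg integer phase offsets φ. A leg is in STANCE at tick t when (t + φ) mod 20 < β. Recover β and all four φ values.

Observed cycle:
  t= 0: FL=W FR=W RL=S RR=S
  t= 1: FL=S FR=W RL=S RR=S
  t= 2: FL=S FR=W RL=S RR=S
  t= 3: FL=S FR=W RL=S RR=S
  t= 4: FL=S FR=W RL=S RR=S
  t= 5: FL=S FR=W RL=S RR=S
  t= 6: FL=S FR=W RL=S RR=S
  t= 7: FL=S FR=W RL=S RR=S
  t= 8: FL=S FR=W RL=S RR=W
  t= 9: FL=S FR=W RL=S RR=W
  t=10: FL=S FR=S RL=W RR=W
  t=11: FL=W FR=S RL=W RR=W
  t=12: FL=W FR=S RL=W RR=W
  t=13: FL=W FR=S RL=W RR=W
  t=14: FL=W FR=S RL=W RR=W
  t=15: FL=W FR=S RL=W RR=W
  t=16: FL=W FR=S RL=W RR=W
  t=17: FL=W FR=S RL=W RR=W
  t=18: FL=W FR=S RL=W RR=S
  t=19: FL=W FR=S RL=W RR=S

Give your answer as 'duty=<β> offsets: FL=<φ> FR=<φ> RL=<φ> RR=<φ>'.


duty=10 offsets: FL=19 FR=10 RL=0 RR=2

duty β = stance ticks per leg = 10
FL: stance ticks = 10; W→S at t=1 → φ=19
FR: stance ticks = 10; W→S at t=10 → φ=10
RL: stance ticks = 10; W→S at t=0 → φ=0
RR: stance ticks = 10; W→S at t=18 → φ=2


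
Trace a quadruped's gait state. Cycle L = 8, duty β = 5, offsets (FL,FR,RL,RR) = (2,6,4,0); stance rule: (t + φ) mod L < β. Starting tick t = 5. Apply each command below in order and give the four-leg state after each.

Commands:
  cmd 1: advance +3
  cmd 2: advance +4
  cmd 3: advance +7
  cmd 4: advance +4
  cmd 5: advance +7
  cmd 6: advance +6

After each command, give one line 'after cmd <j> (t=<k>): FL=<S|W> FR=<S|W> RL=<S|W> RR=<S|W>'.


start t=5: FL=W FR=S RL=S RR=W
cmd 1: advance +3 → t=8, phase=(2,6,4,0) → FL=S FR=W RL=S RR=S
cmd 2: advance +4 → t=12, phase=(6,2,0,4) → FL=W FR=S RL=S RR=S
cmd 3: advance +7 → t=19, phase=(5,1,7,3) → FL=W FR=S RL=W RR=S
cmd 4: advance +4 → t=23, phase=(1,5,3,7) → FL=S FR=W RL=S RR=W
cmd 5: advance +7 → t=30, phase=(0,4,2,6) → FL=S FR=S RL=S RR=W
cmd 6: advance +6 → t=36, phase=(6,2,0,4) → FL=W FR=S RL=S RR=S

after cmd 1 (t=8): FL=S FR=W RL=S RR=S
after cmd 2 (t=12): FL=W FR=S RL=S RR=S
after cmd 3 (t=19): FL=W FR=S RL=W RR=S
after cmd 4 (t=23): FL=S FR=W RL=S RR=W
after cmd 5 (t=30): FL=S FR=S RL=S RR=W
after cmd 6 (t=36): FL=W FR=S RL=S RR=S


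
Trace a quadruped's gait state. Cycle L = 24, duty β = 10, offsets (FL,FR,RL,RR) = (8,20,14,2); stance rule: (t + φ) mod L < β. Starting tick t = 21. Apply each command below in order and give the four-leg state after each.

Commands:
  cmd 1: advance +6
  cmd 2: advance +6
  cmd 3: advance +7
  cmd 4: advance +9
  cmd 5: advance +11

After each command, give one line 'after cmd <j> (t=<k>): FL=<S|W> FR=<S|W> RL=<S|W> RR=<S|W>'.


start t=21: FL=S FR=W RL=W RR=W
cmd 1: advance +6 → t=27, phase=(11,23,17,5) → FL=W FR=W RL=W RR=S
cmd 2: advance +6 → t=33, phase=(17,5,23,11) → FL=W FR=S RL=W RR=W
cmd 3: advance +7 → t=40, phase=(0,12,6,18) → FL=S FR=W RL=S RR=W
cmd 4: advance +9 → t=49, phase=(9,21,15,3) → FL=S FR=W RL=W RR=S
cmd 5: advance +11 → t=60, phase=(20,8,2,14) → FL=W FR=S RL=S RR=W

after cmd 1 (t=27): FL=W FR=W RL=W RR=S
after cmd 2 (t=33): FL=W FR=S RL=W RR=W
after cmd 3 (t=40): FL=S FR=W RL=S RR=W
after cmd 4 (t=49): FL=S FR=W RL=W RR=S
after cmd 5 (t=60): FL=W FR=S RL=S RR=W


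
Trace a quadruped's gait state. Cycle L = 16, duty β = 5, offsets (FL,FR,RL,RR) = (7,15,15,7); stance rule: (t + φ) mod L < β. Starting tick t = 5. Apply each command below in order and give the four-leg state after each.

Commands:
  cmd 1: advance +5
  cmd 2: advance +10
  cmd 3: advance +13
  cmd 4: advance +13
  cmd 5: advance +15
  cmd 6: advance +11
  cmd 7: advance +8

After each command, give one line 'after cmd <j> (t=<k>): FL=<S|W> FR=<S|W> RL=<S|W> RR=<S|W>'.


after cmd 1 (t=10): FL=S FR=W RL=W RR=S
after cmd 2 (t=20): FL=W FR=S RL=S RR=W
after cmd 3 (t=33): FL=W FR=S RL=S RR=W
after cmd 4 (t=46): FL=W FR=W RL=W RR=W
after cmd 5 (t=61): FL=S FR=W RL=W RR=S
after cmd 6 (t=72): FL=W FR=W RL=W RR=W
after cmd 7 (t=80): FL=W FR=W RL=W RR=W

start t=5: FL=W FR=S RL=S RR=W
cmd 1: advance +5 → t=10, phase=(1,9,9,1) → FL=S FR=W RL=W RR=S
cmd 2: advance +10 → t=20, phase=(11,3,3,11) → FL=W FR=S RL=S RR=W
cmd 3: advance +13 → t=33, phase=(8,0,0,8) → FL=W FR=S RL=S RR=W
cmd 4: advance +13 → t=46, phase=(5,13,13,5) → FL=W FR=W RL=W RR=W
cmd 5: advance +15 → t=61, phase=(4,12,12,4) → FL=S FR=W RL=W RR=S
cmd 6: advance +11 → t=72, phase=(15,7,7,15) → FL=W FR=W RL=W RR=W
cmd 7: advance +8 → t=80, phase=(7,15,15,7) → FL=W FR=W RL=W RR=W


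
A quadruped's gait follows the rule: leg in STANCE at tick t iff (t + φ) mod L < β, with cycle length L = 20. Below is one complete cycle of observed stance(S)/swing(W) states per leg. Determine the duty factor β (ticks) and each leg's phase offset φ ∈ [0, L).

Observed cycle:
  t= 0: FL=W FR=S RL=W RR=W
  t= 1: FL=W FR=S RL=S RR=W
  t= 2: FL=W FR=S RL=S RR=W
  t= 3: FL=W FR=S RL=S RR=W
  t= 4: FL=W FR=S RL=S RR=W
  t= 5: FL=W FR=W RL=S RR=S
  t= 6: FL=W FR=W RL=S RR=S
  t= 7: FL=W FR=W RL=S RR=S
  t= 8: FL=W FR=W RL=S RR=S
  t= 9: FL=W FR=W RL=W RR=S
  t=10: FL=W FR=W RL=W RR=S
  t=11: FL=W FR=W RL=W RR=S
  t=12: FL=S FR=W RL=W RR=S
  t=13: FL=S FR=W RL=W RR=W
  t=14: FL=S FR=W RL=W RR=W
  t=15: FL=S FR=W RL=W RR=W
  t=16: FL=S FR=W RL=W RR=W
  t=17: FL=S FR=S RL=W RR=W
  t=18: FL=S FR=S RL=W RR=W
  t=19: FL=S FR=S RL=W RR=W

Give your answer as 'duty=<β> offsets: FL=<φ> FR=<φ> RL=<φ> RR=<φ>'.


duty β = stance ticks per leg = 8
FL: stance ticks = 8; W→S at t=12 → φ=8
FR: stance ticks = 8; W→S at t=17 → φ=3
RL: stance ticks = 8; W→S at t=1 → φ=19
RR: stance ticks = 8; W→S at t=5 → φ=15

duty=8 offsets: FL=8 FR=3 RL=19 RR=15


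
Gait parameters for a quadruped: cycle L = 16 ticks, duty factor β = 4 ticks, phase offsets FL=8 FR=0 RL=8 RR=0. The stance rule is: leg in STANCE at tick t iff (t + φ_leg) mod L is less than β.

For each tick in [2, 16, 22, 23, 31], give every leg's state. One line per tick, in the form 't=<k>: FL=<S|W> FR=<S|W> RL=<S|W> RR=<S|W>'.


t=2: phase=(10,2,10,2) vs β=4 → FL=W FR=S RL=W RR=S
t=16: phase=(8,0,8,0) vs β=4 → FL=W FR=S RL=W RR=S
t=22: phase=(14,6,14,6) vs β=4 → FL=W FR=W RL=W RR=W
t=23: phase=(15,7,15,7) vs β=4 → FL=W FR=W RL=W RR=W
t=31: phase=(7,15,7,15) vs β=4 → FL=W FR=W RL=W RR=W

t=2: FL=W FR=S RL=W RR=S
t=16: FL=W FR=S RL=W RR=S
t=22: FL=W FR=W RL=W RR=W
t=23: FL=W FR=W RL=W RR=W
t=31: FL=W FR=W RL=W RR=W


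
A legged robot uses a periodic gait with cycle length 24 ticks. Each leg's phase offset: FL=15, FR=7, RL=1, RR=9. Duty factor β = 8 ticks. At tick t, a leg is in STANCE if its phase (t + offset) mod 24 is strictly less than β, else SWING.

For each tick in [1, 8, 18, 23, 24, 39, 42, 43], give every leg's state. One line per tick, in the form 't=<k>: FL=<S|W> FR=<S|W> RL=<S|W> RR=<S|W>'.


t=1: FL=W FR=W RL=S RR=W
t=8: FL=W FR=W RL=W RR=W
t=18: FL=W FR=S RL=W RR=S
t=23: FL=W FR=S RL=S RR=W
t=24: FL=W FR=S RL=S RR=W
t=39: FL=S FR=W RL=W RR=S
t=42: FL=W FR=S RL=W RR=S
t=43: FL=W FR=S RL=W RR=S

t=1: phase=(16,8,2,10) vs β=8 → FL=W FR=W RL=S RR=W
t=8: phase=(23,15,9,17) vs β=8 → FL=W FR=W RL=W RR=W
t=18: phase=(9,1,19,3) vs β=8 → FL=W FR=S RL=W RR=S
t=23: phase=(14,6,0,8) vs β=8 → FL=W FR=S RL=S RR=W
t=24: phase=(15,7,1,9) vs β=8 → FL=W FR=S RL=S RR=W
t=39: phase=(6,22,16,0) vs β=8 → FL=S FR=W RL=W RR=S
t=42: phase=(9,1,19,3) vs β=8 → FL=W FR=S RL=W RR=S
t=43: phase=(10,2,20,4) vs β=8 → FL=W FR=S RL=W RR=S


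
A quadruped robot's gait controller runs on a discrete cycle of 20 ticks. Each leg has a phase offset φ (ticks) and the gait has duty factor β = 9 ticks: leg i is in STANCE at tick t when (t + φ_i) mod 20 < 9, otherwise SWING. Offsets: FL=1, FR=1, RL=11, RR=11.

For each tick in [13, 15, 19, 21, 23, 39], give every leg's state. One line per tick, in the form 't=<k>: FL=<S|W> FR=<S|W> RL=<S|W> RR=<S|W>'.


t=13: phase=(14,14,4,4) vs β=9 → FL=W FR=W RL=S RR=S
t=15: phase=(16,16,6,6) vs β=9 → FL=W FR=W RL=S RR=S
t=19: phase=(0,0,10,10) vs β=9 → FL=S FR=S RL=W RR=W
t=21: phase=(2,2,12,12) vs β=9 → FL=S FR=S RL=W RR=W
t=23: phase=(4,4,14,14) vs β=9 → FL=S FR=S RL=W RR=W
t=39: phase=(0,0,10,10) vs β=9 → FL=S FR=S RL=W RR=W

t=13: FL=W FR=W RL=S RR=S
t=15: FL=W FR=W RL=S RR=S
t=19: FL=S FR=S RL=W RR=W
t=21: FL=S FR=S RL=W RR=W
t=23: FL=S FR=S RL=W RR=W
t=39: FL=S FR=S RL=W RR=W


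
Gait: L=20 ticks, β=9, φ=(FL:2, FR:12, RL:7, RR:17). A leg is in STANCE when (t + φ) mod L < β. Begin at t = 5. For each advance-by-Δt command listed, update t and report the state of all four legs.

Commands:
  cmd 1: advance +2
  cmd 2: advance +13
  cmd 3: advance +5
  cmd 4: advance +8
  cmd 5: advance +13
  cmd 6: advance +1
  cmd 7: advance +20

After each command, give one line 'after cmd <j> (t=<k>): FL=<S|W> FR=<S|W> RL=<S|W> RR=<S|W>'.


after cmd 1 (t=7): FL=W FR=W RL=W RR=S
after cmd 2 (t=20): FL=S FR=W RL=S RR=W
after cmd 3 (t=25): FL=S FR=W RL=W RR=S
after cmd 4 (t=33): FL=W FR=S RL=S RR=W
after cmd 5 (t=46): FL=S FR=W RL=W RR=S
after cmd 6 (t=47): FL=W FR=W RL=W RR=S
after cmd 7 (t=67): FL=W FR=W RL=W RR=S

start t=5: FL=S FR=W RL=W RR=S
cmd 1: advance +2 → t=7, phase=(9,19,14,4) → FL=W FR=W RL=W RR=S
cmd 2: advance +13 → t=20, phase=(2,12,7,17) → FL=S FR=W RL=S RR=W
cmd 3: advance +5 → t=25, phase=(7,17,12,2) → FL=S FR=W RL=W RR=S
cmd 4: advance +8 → t=33, phase=(15,5,0,10) → FL=W FR=S RL=S RR=W
cmd 5: advance +13 → t=46, phase=(8,18,13,3) → FL=S FR=W RL=W RR=S
cmd 6: advance +1 → t=47, phase=(9,19,14,4) → FL=W FR=W RL=W RR=S
cmd 7: advance +20 → t=67, phase=(9,19,14,4) → FL=W FR=W RL=W RR=S


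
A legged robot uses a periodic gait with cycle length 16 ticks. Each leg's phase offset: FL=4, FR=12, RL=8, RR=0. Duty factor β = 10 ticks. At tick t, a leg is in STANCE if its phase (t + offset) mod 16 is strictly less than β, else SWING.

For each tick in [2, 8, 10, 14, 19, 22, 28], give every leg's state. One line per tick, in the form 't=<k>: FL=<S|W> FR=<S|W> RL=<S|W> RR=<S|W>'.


t=2: phase=(6,14,10,2) vs β=10 → FL=S FR=W RL=W RR=S
t=8: phase=(12,4,0,8) vs β=10 → FL=W FR=S RL=S RR=S
t=10: phase=(14,6,2,10) vs β=10 → FL=W FR=S RL=S RR=W
t=14: phase=(2,10,6,14) vs β=10 → FL=S FR=W RL=S RR=W
t=19: phase=(7,15,11,3) vs β=10 → FL=S FR=W RL=W RR=S
t=22: phase=(10,2,14,6) vs β=10 → FL=W FR=S RL=W RR=S
t=28: phase=(0,8,4,12) vs β=10 → FL=S FR=S RL=S RR=W

t=2: FL=S FR=W RL=W RR=S
t=8: FL=W FR=S RL=S RR=S
t=10: FL=W FR=S RL=S RR=W
t=14: FL=S FR=W RL=S RR=W
t=19: FL=S FR=W RL=W RR=S
t=22: FL=W FR=S RL=W RR=S
t=28: FL=S FR=S RL=S RR=W


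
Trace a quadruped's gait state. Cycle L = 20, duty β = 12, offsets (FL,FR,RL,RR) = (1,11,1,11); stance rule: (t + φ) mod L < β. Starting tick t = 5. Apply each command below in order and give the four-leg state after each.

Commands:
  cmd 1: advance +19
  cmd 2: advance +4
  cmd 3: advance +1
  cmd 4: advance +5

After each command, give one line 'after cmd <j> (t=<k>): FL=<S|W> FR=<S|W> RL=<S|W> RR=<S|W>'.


after cmd 1 (t=24): FL=S FR=W RL=S RR=W
after cmd 2 (t=28): FL=S FR=W RL=S RR=W
after cmd 3 (t=29): FL=S FR=S RL=S RR=S
after cmd 4 (t=34): FL=W FR=S RL=W RR=S

start t=5: FL=S FR=W RL=S RR=W
cmd 1: advance +19 → t=24, phase=(5,15,5,15) → FL=S FR=W RL=S RR=W
cmd 2: advance +4 → t=28, phase=(9,19,9,19) → FL=S FR=W RL=S RR=W
cmd 3: advance +1 → t=29, phase=(10,0,10,0) → FL=S FR=S RL=S RR=S
cmd 4: advance +5 → t=34, phase=(15,5,15,5) → FL=W FR=S RL=W RR=S


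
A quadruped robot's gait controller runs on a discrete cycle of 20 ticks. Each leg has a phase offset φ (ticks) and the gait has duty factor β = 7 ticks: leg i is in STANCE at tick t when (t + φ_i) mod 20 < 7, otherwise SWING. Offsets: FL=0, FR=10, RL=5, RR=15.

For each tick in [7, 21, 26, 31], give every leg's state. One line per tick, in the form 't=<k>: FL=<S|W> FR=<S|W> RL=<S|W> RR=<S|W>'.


t=7: phase=(7,17,12,2) vs β=7 → FL=W FR=W RL=W RR=S
t=21: phase=(1,11,6,16) vs β=7 → FL=S FR=W RL=S RR=W
t=26: phase=(6,16,11,1) vs β=7 → FL=S FR=W RL=W RR=S
t=31: phase=(11,1,16,6) vs β=7 → FL=W FR=S RL=W RR=S

t=7: FL=W FR=W RL=W RR=S
t=21: FL=S FR=W RL=S RR=W
t=26: FL=S FR=W RL=W RR=S
t=31: FL=W FR=S RL=W RR=S


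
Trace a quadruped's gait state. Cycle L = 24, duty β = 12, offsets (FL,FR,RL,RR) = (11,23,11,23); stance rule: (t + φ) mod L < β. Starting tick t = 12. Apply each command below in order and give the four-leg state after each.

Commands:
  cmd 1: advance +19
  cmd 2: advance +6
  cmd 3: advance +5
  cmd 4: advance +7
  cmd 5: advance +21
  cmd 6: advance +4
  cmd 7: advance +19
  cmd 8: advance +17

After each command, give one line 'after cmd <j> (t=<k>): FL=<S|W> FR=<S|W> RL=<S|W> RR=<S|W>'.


after cmd 1 (t=31): FL=W FR=S RL=W RR=S
after cmd 2 (t=37): FL=S FR=W RL=S RR=W
after cmd 3 (t=42): FL=S FR=W RL=S RR=W
after cmd 4 (t=49): FL=W FR=S RL=W RR=S
after cmd 5 (t=70): FL=S FR=W RL=S RR=W
after cmd 6 (t=74): FL=W FR=S RL=W RR=S
after cmd 7 (t=93): FL=S FR=W RL=S RR=W
after cmd 8 (t=110): FL=S FR=W RL=S RR=W

start t=12: FL=W FR=S RL=W RR=S
cmd 1: advance +19 → t=31, phase=(18,6,18,6) → FL=W FR=S RL=W RR=S
cmd 2: advance +6 → t=37, phase=(0,12,0,12) → FL=S FR=W RL=S RR=W
cmd 3: advance +5 → t=42, phase=(5,17,5,17) → FL=S FR=W RL=S RR=W
cmd 4: advance +7 → t=49, phase=(12,0,12,0) → FL=W FR=S RL=W RR=S
cmd 5: advance +21 → t=70, phase=(9,21,9,21) → FL=S FR=W RL=S RR=W
cmd 6: advance +4 → t=74, phase=(13,1,13,1) → FL=W FR=S RL=W RR=S
cmd 7: advance +19 → t=93, phase=(8,20,8,20) → FL=S FR=W RL=S RR=W
cmd 8: advance +17 → t=110, phase=(1,13,1,13) → FL=S FR=W RL=S RR=W


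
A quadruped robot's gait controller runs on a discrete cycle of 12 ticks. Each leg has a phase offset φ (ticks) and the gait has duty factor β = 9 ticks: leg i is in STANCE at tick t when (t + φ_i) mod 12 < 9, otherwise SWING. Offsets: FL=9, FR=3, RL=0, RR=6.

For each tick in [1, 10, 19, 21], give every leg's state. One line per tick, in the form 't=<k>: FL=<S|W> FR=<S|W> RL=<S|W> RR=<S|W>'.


t=1: phase=(10,4,1,7) vs β=9 → FL=W FR=S RL=S RR=S
t=10: phase=(7,1,10,4) vs β=9 → FL=S FR=S RL=W RR=S
t=19: phase=(4,10,7,1) vs β=9 → FL=S FR=W RL=S RR=S
t=21: phase=(6,0,9,3) vs β=9 → FL=S FR=S RL=W RR=S

t=1: FL=W FR=S RL=S RR=S
t=10: FL=S FR=S RL=W RR=S
t=19: FL=S FR=W RL=S RR=S
t=21: FL=S FR=S RL=W RR=S


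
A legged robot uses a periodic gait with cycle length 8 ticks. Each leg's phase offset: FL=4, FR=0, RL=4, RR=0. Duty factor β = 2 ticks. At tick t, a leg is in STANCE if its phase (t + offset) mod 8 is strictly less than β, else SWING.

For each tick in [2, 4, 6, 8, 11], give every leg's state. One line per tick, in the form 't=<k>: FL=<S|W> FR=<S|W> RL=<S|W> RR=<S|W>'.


t=2: phase=(6,2,6,2) vs β=2 → FL=W FR=W RL=W RR=W
t=4: phase=(0,4,0,4) vs β=2 → FL=S FR=W RL=S RR=W
t=6: phase=(2,6,2,6) vs β=2 → FL=W FR=W RL=W RR=W
t=8: phase=(4,0,4,0) vs β=2 → FL=W FR=S RL=W RR=S
t=11: phase=(7,3,7,3) vs β=2 → FL=W FR=W RL=W RR=W

t=2: FL=W FR=W RL=W RR=W
t=4: FL=S FR=W RL=S RR=W
t=6: FL=W FR=W RL=W RR=W
t=8: FL=W FR=S RL=W RR=S
t=11: FL=W FR=W RL=W RR=W


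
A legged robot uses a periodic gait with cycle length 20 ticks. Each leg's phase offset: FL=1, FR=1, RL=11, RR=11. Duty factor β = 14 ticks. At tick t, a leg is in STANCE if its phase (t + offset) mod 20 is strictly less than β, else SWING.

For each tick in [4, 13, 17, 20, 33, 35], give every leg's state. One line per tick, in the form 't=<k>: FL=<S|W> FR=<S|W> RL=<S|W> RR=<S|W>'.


t=4: phase=(5,5,15,15) vs β=14 → FL=S FR=S RL=W RR=W
t=13: phase=(14,14,4,4) vs β=14 → FL=W FR=W RL=S RR=S
t=17: phase=(18,18,8,8) vs β=14 → FL=W FR=W RL=S RR=S
t=20: phase=(1,1,11,11) vs β=14 → FL=S FR=S RL=S RR=S
t=33: phase=(14,14,4,4) vs β=14 → FL=W FR=W RL=S RR=S
t=35: phase=(16,16,6,6) vs β=14 → FL=W FR=W RL=S RR=S

t=4: FL=S FR=S RL=W RR=W
t=13: FL=W FR=W RL=S RR=S
t=17: FL=W FR=W RL=S RR=S
t=20: FL=S FR=S RL=S RR=S
t=33: FL=W FR=W RL=S RR=S
t=35: FL=W FR=W RL=S RR=S


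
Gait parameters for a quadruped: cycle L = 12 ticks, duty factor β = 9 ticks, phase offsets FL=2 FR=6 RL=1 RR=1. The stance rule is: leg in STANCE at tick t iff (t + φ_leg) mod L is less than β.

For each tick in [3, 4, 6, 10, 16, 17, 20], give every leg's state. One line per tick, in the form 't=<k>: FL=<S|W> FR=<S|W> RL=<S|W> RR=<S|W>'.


t=3: phase=(5,9,4,4) vs β=9 → FL=S FR=W RL=S RR=S
t=4: phase=(6,10,5,5) vs β=9 → FL=S FR=W RL=S RR=S
t=6: phase=(8,0,7,7) vs β=9 → FL=S FR=S RL=S RR=S
t=10: phase=(0,4,11,11) vs β=9 → FL=S FR=S RL=W RR=W
t=16: phase=(6,10,5,5) vs β=9 → FL=S FR=W RL=S RR=S
t=17: phase=(7,11,6,6) vs β=9 → FL=S FR=W RL=S RR=S
t=20: phase=(10,2,9,9) vs β=9 → FL=W FR=S RL=W RR=W

t=3: FL=S FR=W RL=S RR=S
t=4: FL=S FR=W RL=S RR=S
t=6: FL=S FR=S RL=S RR=S
t=10: FL=S FR=S RL=W RR=W
t=16: FL=S FR=W RL=S RR=S
t=17: FL=S FR=W RL=S RR=S
t=20: FL=W FR=S RL=W RR=W


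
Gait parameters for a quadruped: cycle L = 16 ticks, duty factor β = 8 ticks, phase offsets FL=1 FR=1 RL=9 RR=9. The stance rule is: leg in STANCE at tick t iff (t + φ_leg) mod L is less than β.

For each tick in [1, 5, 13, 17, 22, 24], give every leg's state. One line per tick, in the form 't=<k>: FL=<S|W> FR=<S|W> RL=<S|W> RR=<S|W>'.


t=1: phase=(2,2,10,10) vs β=8 → FL=S FR=S RL=W RR=W
t=5: phase=(6,6,14,14) vs β=8 → FL=S FR=S RL=W RR=W
t=13: phase=(14,14,6,6) vs β=8 → FL=W FR=W RL=S RR=S
t=17: phase=(2,2,10,10) vs β=8 → FL=S FR=S RL=W RR=W
t=22: phase=(7,7,15,15) vs β=8 → FL=S FR=S RL=W RR=W
t=24: phase=(9,9,1,1) vs β=8 → FL=W FR=W RL=S RR=S

t=1: FL=S FR=S RL=W RR=W
t=5: FL=S FR=S RL=W RR=W
t=13: FL=W FR=W RL=S RR=S
t=17: FL=S FR=S RL=W RR=W
t=22: FL=S FR=S RL=W RR=W
t=24: FL=W FR=W RL=S RR=S


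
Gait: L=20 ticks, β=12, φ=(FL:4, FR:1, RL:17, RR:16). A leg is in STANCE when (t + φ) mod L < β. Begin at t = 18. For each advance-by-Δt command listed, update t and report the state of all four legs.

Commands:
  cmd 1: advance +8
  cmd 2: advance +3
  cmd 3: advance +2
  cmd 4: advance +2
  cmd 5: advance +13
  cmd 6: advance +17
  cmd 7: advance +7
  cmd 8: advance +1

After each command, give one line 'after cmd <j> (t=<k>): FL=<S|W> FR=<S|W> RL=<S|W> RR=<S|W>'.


start t=18: FL=S FR=W RL=W RR=W
cmd 1: advance +8 → t=26, phase=(10,7,3,2) → FL=S FR=S RL=S RR=S
cmd 2: advance +3 → t=29, phase=(13,10,6,5) → FL=W FR=S RL=S RR=S
cmd 3: advance +2 → t=31, phase=(15,12,8,7) → FL=W FR=W RL=S RR=S
cmd 4: advance +2 → t=33, phase=(17,14,10,9) → FL=W FR=W RL=S RR=S
cmd 5: advance +13 → t=46, phase=(10,7,3,2) → FL=S FR=S RL=S RR=S
cmd 6: advance +17 → t=63, phase=(7,4,0,19) → FL=S FR=S RL=S RR=W
cmd 7: advance +7 → t=70, phase=(14,11,7,6) → FL=W FR=S RL=S RR=S
cmd 8: advance +1 → t=71, phase=(15,12,8,7) → FL=W FR=W RL=S RR=S

after cmd 1 (t=26): FL=S FR=S RL=S RR=S
after cmd 2 (t=29): FL=W FR=S RL=S RR=S
after cmd 3 (t=31): FL=W FR=W RL=S RR=S
after cmd 4 (t=33): FL=W FR=W RL=S RR=S
after cmd 5 (t=46): FL=S FR=S RL=S RR=S
after cmd 6 (t=63): FL=S FR=S RL=S RR=W
after cmd 7 (t=70): FL=W FR=S RL=S RR=S
after cmd 8 (t=71): FL=W FR=W RL=S RR=S


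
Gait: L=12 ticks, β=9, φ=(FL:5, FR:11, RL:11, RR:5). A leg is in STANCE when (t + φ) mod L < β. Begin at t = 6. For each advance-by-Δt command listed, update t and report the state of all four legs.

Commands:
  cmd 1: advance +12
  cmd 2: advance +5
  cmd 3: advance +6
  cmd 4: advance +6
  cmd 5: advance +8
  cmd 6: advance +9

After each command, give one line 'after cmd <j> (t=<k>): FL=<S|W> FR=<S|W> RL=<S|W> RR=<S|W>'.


start t=6: FL=W FR=S RL=S RR=W
cmd 1: advance +12 → t=18, phase=(11,5,5,11) → FL=W FR=S RL=S RR=W
cmd 2: advance +5 → t=23, phase=(4,10,10,4) → FL=S FR=W RL=W RR=S
cmd 3: advance +6 → t=29, phase=(10,4,4,10) → FL=W FR=S RL=S RR=W
cmd 4: advance +6 → t=35, phase=(4,10,10,4) → FL=S FR=W RL=W RR=S
cmd 5: advance +8 → t=43, phase=(0,6,6,0) → FL=S FR=S RL=S RR=S
cmd 6: advance +9 → t=52, phase=(9,3,3,9) → FL=W FR=S RL=S RR=W

after cmd 1 (t=18): FL=W FR=S RL=S RR=W
after cmd 2 (t=23): FL=S FR=W RL=W RR=S
after cmd 3 (t=29): FL=W FR=S RL=S RR=W
after cmd 4 (t=35): FL=S FR=W RL=W RR=S
after cmd 5 (t=43): FL=S FR=S RL=S RR=S
after cmd 6 (t=52): FL=W FR=S RL=S RR=W


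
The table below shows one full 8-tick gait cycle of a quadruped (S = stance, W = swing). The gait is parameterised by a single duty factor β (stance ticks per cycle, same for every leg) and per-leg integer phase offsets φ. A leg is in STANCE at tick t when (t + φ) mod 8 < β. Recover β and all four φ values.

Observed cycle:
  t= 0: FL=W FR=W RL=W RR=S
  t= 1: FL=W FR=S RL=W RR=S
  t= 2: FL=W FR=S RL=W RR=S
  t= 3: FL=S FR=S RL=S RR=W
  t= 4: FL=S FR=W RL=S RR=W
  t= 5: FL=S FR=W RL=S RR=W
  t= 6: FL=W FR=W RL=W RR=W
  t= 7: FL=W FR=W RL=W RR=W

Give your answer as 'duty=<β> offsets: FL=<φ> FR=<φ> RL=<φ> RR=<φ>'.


duty β = stance ticks per leg = 3
FL: stance ticks = 3; W→S at t=3 → φ=5
FR: stance ticks = 3; W→S at t=1 → φ=7
RL: stance ticks = 3; W→S at t=3 → φ=5
RR: stance ticks = 3; W→S at t=0 → φ=0

duty=3 offsets: FL=5 FR=7 RL=5 RR=0


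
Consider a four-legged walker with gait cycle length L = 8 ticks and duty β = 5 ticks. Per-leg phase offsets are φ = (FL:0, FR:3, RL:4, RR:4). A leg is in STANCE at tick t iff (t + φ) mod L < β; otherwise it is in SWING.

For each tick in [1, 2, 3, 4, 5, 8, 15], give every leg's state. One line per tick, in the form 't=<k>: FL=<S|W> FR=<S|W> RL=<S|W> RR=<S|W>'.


t=1: phase=(1,4,5,5) vs β=5 → FL=S FR=S RL=W RR=W
t=2: phase=(2,5,6,6) vs β=5 → FL=S FR=W RL=W RR=W
t=3: phase=(3,6,7,7) vs β=5 → FL=S FR=W RL=W RR=W
t=4: phase=(4,7,0,0) vs β=5 → FL=S FR=W RL=S RR=S
t=5: phase=(5,0,1,1) vs β=5 → FL=W FR=S RL=S RR=S
t=8: phase=(0,3,4,4) vs β=5 → FL=S FR=S RL=S RR=S
t=15: phase=(7,2,3,3) vs β=5 → FL=W FR=S RL=S RR=S

t=1: FL=S FR=S RL=W RR=W
t=2: FL=S FR=W RL=W RR=W
t=3: FL=S FR=W RL=W RR=W
t=4: FL=S FR=W RL=S RR=S
t=5: FL=W FR=S RL=S RR=S
t=8: FL=S FR=S RL=S RR=S
t=15: FL=W FR=S RL=S RR=S


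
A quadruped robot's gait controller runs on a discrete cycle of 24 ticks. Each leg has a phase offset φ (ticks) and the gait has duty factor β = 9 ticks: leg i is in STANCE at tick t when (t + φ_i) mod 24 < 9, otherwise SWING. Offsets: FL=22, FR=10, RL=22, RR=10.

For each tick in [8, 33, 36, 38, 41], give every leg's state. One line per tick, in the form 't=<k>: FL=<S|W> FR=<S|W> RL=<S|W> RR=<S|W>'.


t=8: FL=S FR=W RL=S RR=W
t=33: FL=S FR=W RL=S RR=W
t=36: FL=W FR=W RL=W RR=W
t=38: FL=W FR=S RL=W RR=S
t=41: FL=W FR=S RL=W RR=S

t=8: phase=(6,18,6,18) vs β=9 → FL=S FR=W RL=S RR=W
t=33: phase=(7,19,7,19) vs β=9 → FL=S FR=W RL=S RR=W
t=36: phase=(10,22,10,22) vs β=9 → FL=W FR=W RL=W RR=W
t=38: phase=(12,0,12,0) vs β=9 → FL=W FR=S RL=W RR=S
t=41: phase=(15,3,15,3) vs β=9 → FL=W FR=S RL=W RR=S


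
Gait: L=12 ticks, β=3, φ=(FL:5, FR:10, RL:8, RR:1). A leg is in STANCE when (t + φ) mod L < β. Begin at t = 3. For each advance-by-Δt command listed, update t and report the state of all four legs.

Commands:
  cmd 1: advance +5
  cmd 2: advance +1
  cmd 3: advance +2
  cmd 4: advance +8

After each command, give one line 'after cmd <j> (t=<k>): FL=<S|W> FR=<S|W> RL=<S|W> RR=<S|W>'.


start t=3: FL=W FR=S RL=W RR=W
cmd 1: advance +5 → t=8, phase=(1,6,4,9) → FL=S FR=W RL=W RR=W
cmd 2: advance +1 → t=9, phase=(2,7,5,10) → FL=S FR=W RL=W RR=W
cmd 3: advance +2 → t=11, phase=(4,9,7,0) → FL=W FR=W RL=W RR=S
cmd 4: advance +8 → t=19, phase=(0,5,3,8) → FL=S FR=W RL=W RR=W

after cmd 1 (t=8): FL=S FR=W RL=W RR=W
after cmd 2 (t=9): FL=S FR=W RL=W RR=W
after cmd 3 (t=11): FL=W FR=W RL=W RR=S
after cmd 4 (t=19): FL=S FR=W RL=W RR=W


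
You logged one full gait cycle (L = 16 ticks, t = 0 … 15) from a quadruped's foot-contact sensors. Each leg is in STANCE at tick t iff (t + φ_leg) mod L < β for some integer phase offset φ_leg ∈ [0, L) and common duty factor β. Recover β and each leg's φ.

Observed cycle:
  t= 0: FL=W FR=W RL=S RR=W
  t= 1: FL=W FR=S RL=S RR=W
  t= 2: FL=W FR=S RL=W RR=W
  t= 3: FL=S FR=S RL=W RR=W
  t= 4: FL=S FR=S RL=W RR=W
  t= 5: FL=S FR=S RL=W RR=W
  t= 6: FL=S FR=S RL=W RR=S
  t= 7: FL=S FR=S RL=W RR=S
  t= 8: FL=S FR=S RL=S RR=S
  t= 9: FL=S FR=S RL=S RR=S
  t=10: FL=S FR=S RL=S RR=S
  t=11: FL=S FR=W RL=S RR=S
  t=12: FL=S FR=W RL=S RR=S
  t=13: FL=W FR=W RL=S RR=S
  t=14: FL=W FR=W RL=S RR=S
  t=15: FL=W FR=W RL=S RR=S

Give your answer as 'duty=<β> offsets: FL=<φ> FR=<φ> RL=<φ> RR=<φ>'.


duty=10 offsets: FL=13 FR=15 RL=8 RR=10

duty β = stance ticks per leg = 10
FL: stance ticks = 10; W→S at t=3 → φ=13
FR: stance ticks = 10; W→S at t=1 → φ=15
RL: stance ticks = 10; W→S at t=8 → φ=8
RR: stance ticks = 10; W→S at t=6 → φ=10


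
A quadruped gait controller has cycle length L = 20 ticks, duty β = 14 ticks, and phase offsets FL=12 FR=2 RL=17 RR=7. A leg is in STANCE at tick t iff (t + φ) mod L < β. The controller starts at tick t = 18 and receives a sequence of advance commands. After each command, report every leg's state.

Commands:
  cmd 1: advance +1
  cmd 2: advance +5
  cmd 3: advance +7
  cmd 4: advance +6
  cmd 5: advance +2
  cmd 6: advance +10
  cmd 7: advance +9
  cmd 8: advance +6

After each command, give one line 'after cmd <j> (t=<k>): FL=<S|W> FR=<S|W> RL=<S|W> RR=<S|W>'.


after cmd 1 (t=19): FL=S FR=S RL=W RR=S
after cmd 2 (t=24): FL=W FR=S RL=S RR=S
after cmd 3 (t=31): FL=S FR=S RL=S RR=W
after cmd 4 (t=37): FL=S FR=W RL=W RR=S
after cmd 5 (t=39): FL=S FR=S RL=W RR=S
after cmd 6 (t=49): FL=S FR=S RL=S RR=W
after cmd 7 (t=58): FL=S FR=S RL=W RR=S
after cmd 8 (t=64): FL=W FR=S RL=S RR=S

start t=18: FL=S FR=S RL=W RR=S
cmd 1: advance +1 → t=19, phase=(11,1,16,6) → FL=S FR=S RL=W RR=S
cmd 2: advance +5 → t=24, phase=(16,6,1,11) → FL=W FR=S RL=S RR=S
cmd 3: advance +7 → t=31, phase=(3,13,8,18) → FL=S FR=S RL=S RR=W
cmd 4: advance +6 → t=37, phase=(9,19,14,4) → FL=S FR=W RL=W RR=S
cmd 5: advance +2 → t=39, phase=(11,1,16,6) → FL=S FR=S RL=W RR=S
cmd 6: advance +10 → t=49, phase=(1,11,6,16) → FL=S FR=S RL=S RR=W
cmd 7: advance +9 → t=58, phase=(10,0,15,5) → FL=S FR=S RL=W RR=S
cmd 8: advance +6 → t=64, phase=(16,6,1,11) → FL=W FR=S RL=S RR=S


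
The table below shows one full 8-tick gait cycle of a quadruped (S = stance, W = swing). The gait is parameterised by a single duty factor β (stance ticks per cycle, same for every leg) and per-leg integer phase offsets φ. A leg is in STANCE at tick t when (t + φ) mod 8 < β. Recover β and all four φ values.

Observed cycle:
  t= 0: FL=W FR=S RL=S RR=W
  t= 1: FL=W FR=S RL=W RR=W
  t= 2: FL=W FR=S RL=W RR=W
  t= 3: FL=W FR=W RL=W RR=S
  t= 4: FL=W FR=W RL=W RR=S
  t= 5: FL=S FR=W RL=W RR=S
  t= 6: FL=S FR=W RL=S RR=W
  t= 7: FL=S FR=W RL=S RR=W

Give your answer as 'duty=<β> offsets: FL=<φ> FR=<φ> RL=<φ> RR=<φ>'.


duty=3 offsets: FL=3 FR=0 RL=2 RR=5

duty β = stance ticks per leg = 3
FL: stance ticks = 3; W→S at t=5 → φ=3
FR: stance ticks = 3; W→S at t=0 → φ=0
RL: stance ticks = 3; W→S at t=6 → φ=2
RR: stance ticks = 3; W→S at t=3 → φ=5


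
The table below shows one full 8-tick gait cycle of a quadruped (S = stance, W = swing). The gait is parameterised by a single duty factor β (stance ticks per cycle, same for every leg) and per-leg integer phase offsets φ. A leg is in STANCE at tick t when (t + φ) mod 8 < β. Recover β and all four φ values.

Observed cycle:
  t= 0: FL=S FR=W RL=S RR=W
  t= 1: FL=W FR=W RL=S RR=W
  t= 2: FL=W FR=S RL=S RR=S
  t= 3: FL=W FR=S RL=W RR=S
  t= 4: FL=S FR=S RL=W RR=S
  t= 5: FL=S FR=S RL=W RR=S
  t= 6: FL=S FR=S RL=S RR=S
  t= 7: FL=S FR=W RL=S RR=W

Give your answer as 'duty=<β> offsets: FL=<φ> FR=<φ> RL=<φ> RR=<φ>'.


duty β = stance ticks per leg = 5
FL: stance ticks = 5; W→S at t=4 → φ=4
FR: stance ticks = 5; W→S at t=2 → φ=6
RL: stance ticks = 5; W→S at t=6 → φ=2
RR: stance ticks = 5; W→S at t=2 → φ=6

duty=5 offsets: FL=4 FR=6 RL=2 RR=6


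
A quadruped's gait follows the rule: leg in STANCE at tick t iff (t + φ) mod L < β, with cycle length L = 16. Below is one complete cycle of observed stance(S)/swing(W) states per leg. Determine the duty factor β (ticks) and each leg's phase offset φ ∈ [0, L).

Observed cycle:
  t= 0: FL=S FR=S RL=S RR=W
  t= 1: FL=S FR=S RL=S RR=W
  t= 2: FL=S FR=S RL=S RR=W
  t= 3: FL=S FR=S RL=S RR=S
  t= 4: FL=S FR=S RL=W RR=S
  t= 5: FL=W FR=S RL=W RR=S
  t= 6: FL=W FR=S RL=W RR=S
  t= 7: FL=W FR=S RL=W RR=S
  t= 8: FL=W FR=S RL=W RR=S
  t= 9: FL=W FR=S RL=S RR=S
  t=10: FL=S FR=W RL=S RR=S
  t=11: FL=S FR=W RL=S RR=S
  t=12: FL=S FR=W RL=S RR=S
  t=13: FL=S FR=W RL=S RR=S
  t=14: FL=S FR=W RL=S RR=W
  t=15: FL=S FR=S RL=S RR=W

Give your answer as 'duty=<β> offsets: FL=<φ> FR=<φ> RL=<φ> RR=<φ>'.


duty=11 offsets: FL=6 FR=1 RL=7 RR=13

duty β = stance ticks per leg = 11
FL: stance ticks = 11; W→S at t=10 → φ=6
FR: stance ticks = 11; W→S at t=15 → φ=1
RL: stance ticks = 11; W→S at t=9 → φ=7
RR: stance ticks = 11; W→S at t=3 → φ=13


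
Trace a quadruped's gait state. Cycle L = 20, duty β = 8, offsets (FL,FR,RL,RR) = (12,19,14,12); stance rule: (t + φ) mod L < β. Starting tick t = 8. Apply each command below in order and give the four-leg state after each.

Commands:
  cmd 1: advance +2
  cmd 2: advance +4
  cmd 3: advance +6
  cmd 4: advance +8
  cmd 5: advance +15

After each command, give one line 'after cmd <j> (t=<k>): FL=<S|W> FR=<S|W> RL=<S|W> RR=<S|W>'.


after cmd 1 (t=10): FL=S FR=W RL=S RR=S
after cmd 2 (t=14): FL=S FR=W RL=W RR=S
after cmd 3 (t=20): FL=W FR=W RL=W RR=W
after cmd 4 (t=28): FL=S FR=S RL=S RR=S
after cmd 5 (t=43): FL=W FR=S RL=W RR=W

start t=8: FL=S FR=S RL=S RR=S
cmd 1: advance +2 → t=10, phase=(2,9,4,2) → FL=S FR=W RL=S RR=S
cmd 2: advance +4 → t=14, phase=(6,13,8,6) → FL=S FR=W RL=W RR=S
cmd 3: advance +6 → t=20, phase=(12,19,14,12) → FL=W FR=W RL=W RR=W
cmd 4: advance +8 → t=28, phase=(0,7,2,0) → FL=S FR=S RL=S RR=S
cmd 5: advance +15 → t=43, phase=(15,2,17,15) → FL=W FR=S RL=W RR=W


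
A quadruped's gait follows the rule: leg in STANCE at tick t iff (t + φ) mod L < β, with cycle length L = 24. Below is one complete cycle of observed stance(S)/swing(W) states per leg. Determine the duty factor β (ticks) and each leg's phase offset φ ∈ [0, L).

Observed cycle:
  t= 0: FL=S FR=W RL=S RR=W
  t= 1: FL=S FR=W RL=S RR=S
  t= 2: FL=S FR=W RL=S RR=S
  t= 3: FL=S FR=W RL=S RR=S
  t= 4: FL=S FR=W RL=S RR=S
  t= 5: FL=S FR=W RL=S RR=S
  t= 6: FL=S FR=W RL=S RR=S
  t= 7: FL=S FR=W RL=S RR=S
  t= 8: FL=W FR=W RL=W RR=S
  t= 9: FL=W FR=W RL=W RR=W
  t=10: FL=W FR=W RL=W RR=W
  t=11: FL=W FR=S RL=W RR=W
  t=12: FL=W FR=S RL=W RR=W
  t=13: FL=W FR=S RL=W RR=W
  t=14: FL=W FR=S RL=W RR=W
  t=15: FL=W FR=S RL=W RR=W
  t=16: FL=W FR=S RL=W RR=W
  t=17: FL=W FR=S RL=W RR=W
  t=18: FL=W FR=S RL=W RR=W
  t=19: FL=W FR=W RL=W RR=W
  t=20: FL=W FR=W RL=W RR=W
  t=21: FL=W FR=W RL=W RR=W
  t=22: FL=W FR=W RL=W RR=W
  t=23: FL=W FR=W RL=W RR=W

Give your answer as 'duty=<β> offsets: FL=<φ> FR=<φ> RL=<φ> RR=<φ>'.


duty β = stance ticks per leg = 8
FL: stance ticks = 8; W→S at t=0 → φ=0
FR: stance ticks = 8; W→S at t=11 → φ=13
RL: stance ticks = 8; W→S at t=0 → φ=0
RR: stance ticks = 8; W→S at t=1 → φ=23

duty=8 offsets: FL=0 FR=13 RL=0 RR=23


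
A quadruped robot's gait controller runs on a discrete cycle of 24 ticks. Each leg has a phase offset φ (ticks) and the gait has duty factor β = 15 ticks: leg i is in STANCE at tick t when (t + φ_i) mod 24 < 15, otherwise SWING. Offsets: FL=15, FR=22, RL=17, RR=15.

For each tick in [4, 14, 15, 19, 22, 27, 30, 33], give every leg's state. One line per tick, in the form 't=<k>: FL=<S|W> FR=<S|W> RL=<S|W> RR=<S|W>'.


t=4: phase=(19,2,21,19) vs β=15 → FL=W FR=S RL=W RR=W
t=14: phase=(5,12,7,5) vs β=15 → FL=S FR=S RL=S RR=S
t=15: phase=(6,13,8,6) vs β=15 → FL=S FR=S RL=S RR=S
t=19: phase=(10,17,12,10) vs β=15 → FL=S FR=W RL=S RR=S
t=22: phase=(13,20,15,13) vs β=15 → FL=S FR=W RL=W RR=S
t=27: phase=(18,1,20,18) vs β=15 → FL=W FR=S RL=W RR=W
t=30: phase=(21,4,23,21) vs β=15 → FL=W FR=S RL=W RR=W
t=33: phase=(0,7,2,0) vs β=15 → FL=S FR=S RL=S RR=S

t=4: FL=W FR=S RL=W RR=W
t=14: FL=S FR=S RL=S RR=S
t=15: FL=S FR=S RL=S RR=S
t=19: FL=S FR=W RL=S RR=S
t=22: FL=S FR=W RL=W RR=S
t=27: FL=W FR=S RL=W RR=W
t=30: FL=W FR=S RL=W RR=W
t=33: FL=S FR=S RL=S RR=S


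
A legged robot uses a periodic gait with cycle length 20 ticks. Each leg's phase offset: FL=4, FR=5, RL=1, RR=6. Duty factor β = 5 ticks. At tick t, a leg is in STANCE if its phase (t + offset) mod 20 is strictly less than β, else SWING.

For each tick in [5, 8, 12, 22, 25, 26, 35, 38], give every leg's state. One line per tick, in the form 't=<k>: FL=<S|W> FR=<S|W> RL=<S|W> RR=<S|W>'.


t=5: phase=(9,10,6,11) vs β=5 → FL=W FR=W RL=W RR=W
t=8: phase=(12,13,9,14) vs β=5 → FL=W FR=W RL=W RR=W
t=12: phase=(16,17,13,18) vs β=5 → FL=W FR=W RL=W RR=W
t=22: phase=(6,7,3,8) vs β=5 → FL=W FR=W RL=S RR=W
t=25: phase=(9,10,6,11) vs β=5 → FL=W FR=W RL=W RR=W
t=26: phase=(10,11,7,12) vs β=5 → FL=W FR=W RL=W RR=W
t=35: phase=(19,0,16,1) vs β=5 → FL=W FR=S RL=W RR=S
t=38: phase=(2,3,19,4) vs β=5 → FL=S FR=S RL=W RR=S

t=5: FL=W FR=W RL=W RR=W
t=8: FL=W FR=W RL=W RR=W
t=12: FL=W FR=W RL=W RR=W
t=22: FL=W FR=W RL=S RR=W
t=25: FL=W FR=W RL=W RR=W
t=26: FL=W FR=W RL=W RR=W
t=35: FL=W FR=S RL=W RR=S
t=38: FL=S FR=S RL=W RR=S
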